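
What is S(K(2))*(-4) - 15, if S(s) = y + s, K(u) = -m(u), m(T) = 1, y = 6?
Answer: -35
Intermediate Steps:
K(u) = -1 (K(u) = -1*1 = -1)
S(s) = 6 + s
S(K(2))*(-4) - 15 = (6 - 1)*(-4) - 15 = 5*(-4) - 15 = -20 - 15 = -35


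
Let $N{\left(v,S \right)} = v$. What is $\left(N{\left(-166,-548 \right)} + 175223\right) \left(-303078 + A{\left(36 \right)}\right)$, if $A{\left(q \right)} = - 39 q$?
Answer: $-53301705474$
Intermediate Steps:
$\left(N{\left(-166,-548 \right)} + 175223\right) \left(-303078 + A{\left(36 \right)}\right) = \left(-166 + 175223\right) \left(-303078 - 1404\right) = 175057 \left(-303078 - 1404\right) = 175057 \left(-304482\right) = -53301705474$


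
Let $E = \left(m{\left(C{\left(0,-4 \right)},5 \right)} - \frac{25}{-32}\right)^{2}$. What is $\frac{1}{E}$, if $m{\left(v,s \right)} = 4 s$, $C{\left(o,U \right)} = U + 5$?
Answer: $\frac{1024}{442225} \approx 0.0023156$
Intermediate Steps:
$C{\left(o,U \right)} = 5 + U$
$E = \frac{442225}{1024}$ ($E = \left(4 \cdot 5 - \frac{25}{-32}\right)^{2} = \left(20 - - \frac{25}{32}\right)^{2} = \left(20 + \frac{25}{32}\right)^{2} = \left(\frac{665}{32}\right)^{2} = \frac{442225}{1024} \approx 431.86$)
$\frac{1}{E} = \frac{1}{\frac{442225}{1024}} = \frac{1024}{442225}$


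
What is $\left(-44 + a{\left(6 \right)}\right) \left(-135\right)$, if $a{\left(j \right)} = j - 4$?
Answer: $5670$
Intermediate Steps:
$a{\left(j \right)} = -4 + j$ ($a{\left(j \right)} = j - 4 = -4 + j$)
$\left(-44 + a{\left(6 \right)}\right) \left(-135\right) = \left(-44 + \left(-4 + 6\right)\right) \left(-135\right) = \left(-44 + 2\right) \left(-135\right) = \left(-42\right) \left(-135\right) = 5670$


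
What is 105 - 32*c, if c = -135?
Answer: 4425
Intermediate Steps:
105 - 32*c = 105 - 32*(-135) = 105 + 4320 = 4425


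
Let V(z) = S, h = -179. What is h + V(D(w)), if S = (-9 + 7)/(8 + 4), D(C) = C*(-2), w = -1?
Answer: -1075/6 ≈ -179.17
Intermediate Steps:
D(C) = -2*C
S = -⅙ (S = -2/12 = -2*1/12 = -⅙ ≈ -0.16667)
V(z) = -⅙
h + V(D(w)) = -179 - ⅙ = -1075/6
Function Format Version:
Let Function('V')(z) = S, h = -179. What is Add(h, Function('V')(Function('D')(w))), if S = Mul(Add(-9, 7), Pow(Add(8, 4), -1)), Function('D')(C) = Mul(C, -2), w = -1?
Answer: Rational(-1075, 6) ≈ -179.17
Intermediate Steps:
Function('D')(C) = Mul(-2, C)
S = Rational(-1, 6) (S = Mul(-2, Pow(12, -1)) = Mul(-2, Rational(1, 12)) = Rational(-1, 6) ≈ -0.16667)
Function('V')(z) = Rational(-1, 6)
Add(h, Function('V')(Function('D')(w))) = Add(-179, Rational(-1, 6)) = Rational(-1075, 6)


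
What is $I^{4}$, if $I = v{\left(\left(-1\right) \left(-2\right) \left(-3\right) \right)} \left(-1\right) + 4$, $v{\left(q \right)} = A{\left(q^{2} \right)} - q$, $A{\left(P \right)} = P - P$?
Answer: $16$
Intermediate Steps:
$A{\left(P \right)} = 0$
$v{\left(q \right)} = - q$ ($v{\left(q \right)} = 0 - q = - q$)
$I = -2$ ($I = - \left(-1\right) \left(-2\right) \left(-3\right) \left(-1\right) + 4 = - 2 \left(-3\right) \left(-1\right) + 4 = \left(-1\right) \left(-6\right) \left(-1\right) + 4 = 6 \left(-1\right) + 4 = -6 + 4 = -2$)
$I^{4} = \left(-2\right)^{4} = 16$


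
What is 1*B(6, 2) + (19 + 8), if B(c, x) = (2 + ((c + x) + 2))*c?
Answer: 99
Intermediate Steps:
B(c, x) = c*(4 + c + x) (B(c, x) = (2 + (2 + c + x))*c = (4 + c + x)*c = c*(4 + c + x))
1*B(6, 2) + (19 + 8) = 1*(6*(4 + 6 + 2)) + (19 + 8) = 1*(6*12) + 27 = 1*72 + 27 = 72 + 27 = 99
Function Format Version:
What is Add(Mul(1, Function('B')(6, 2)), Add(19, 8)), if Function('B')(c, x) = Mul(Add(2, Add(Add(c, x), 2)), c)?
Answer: 99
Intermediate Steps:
Function('B')(c, x) = Mul(c, Add(4, c, x)) (Function('B')(c, x) = Mul(Add(2, Add(2, c, x)), c) = Mul(Add(4, c, x), c) = Mul(c, Add(4, c, x)))
Add(Mul(1, Function('B')(6, 2)), Add(19, 8)) = Add(Mul(1, Mul(6, Add(4, 6, 2))), Add(19, 8)) = Add(Mul(1, Mul(6, 12)), 27) = Add(Mul(1, 72), 27) = Add(72, 27) = 99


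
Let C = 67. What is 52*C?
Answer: 3484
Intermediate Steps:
52*C = 52*67 = 3484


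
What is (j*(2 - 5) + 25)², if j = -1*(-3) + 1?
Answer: 169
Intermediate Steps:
j = 4 (j = 3 + 1 = 4)
(j*(2 - 5) + 25)² = (4*(2 - 5) + 25)² = (4*(-3) + 25)² = (-12 + 25)² = 13² = 169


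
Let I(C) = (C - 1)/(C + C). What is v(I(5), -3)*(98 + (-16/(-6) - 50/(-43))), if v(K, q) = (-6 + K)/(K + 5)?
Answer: -367808/3483 ≈ -105.60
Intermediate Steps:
I(C) = (-1 + C)/(2*C) (I(C) = (-1 + C)/((2*C)) = (-1 + C)*(1/(2*C)) = (-1 + C)/(2*C))
v(K, q) = (-6 + K)/(5 + K)
v(I(5), -3)*(98 + (-16/(-6) - 50/(-43))) = ((-6 + (½)*(-1 + 5)/5)/(5 + (½)*(-1 + 5)/5))*(98 + (-16/(-6) - 50/(-43))) = ((-6 + (½)*(⅕)*4)/(5 + (½)*(⅕)*4))*(98 + (-16*(-⅙) - 50*(-1/43))) = ((-6 + ⅖)/(5 + ⅖))*(98 + (8/3 + 50/43)) = (-28/5/(27/5))*(98 + 494/129) = ((5/27)*(-28/5))*(13136/129) = -28/27*13136/129 = -367808/3483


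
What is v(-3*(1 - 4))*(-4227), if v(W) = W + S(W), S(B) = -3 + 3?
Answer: -38043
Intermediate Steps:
S(B) = 0
v(W) = W (v(W) = W + 0 = W)
v(-3*(1 - 4))*(-4227) = -3*(1 - 4)*(-4227) = -3*(-3)*(-4227) = 9*(-4227) = -38043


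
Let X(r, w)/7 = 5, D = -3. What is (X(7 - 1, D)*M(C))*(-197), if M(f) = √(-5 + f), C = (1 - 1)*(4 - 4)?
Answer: -6895*I*√5 ≈ -15418.0*I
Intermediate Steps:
X(r, w) = 35 (X(r, w) = 7*5 = 35)
C = 0 (C = 0*0 = 0)
(X(7 - 1, D)*M(C))*(-197) = (35*√(-5 + 0))*(-197) = (35*√(-5))*(-197) = (35*(I*√5))*(-197) = (35*I*√5)*(-197) = -6895*I*√5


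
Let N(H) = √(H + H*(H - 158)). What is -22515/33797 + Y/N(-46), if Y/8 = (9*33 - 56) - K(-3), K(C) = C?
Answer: -22515/33797 + 976*√9338/4669 ≈ 19.534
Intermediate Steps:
N(H) = √(H + H*(-158 + H))
Y = 1952 (Y = 8*((9*33 - 56) - 1*(-3)) = 8*((297 - 56) + 3) = 8*(241 + 3) = 8*244 = 1952)
-22515/33797 + Y/N(-46) = -22515/33797 + 1952/(√(-46*(-157 - 46))) = -22515*1/33797 + 1952/(√(-46*(-203))) = -22515/33797 + 1952/(√9338) = -22515/33797 + 1952*(√9338/9338) = -22515/33797 + 976*√9338/4669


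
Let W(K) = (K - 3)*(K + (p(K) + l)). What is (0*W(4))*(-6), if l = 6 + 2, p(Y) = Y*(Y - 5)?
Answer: 0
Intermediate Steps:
p(Y) = Y*(-5 + Y)
l = 8
W(K) = (-3 + K)*(8 + K + K*(-5 + K)) (W(K) = (K - 3)*(K + (K*(-5 + K) + 8)) = (-3 + K)*(K + (8 + K*(-5 + K))) = (-3 + K)*(8 + K + K*(-5 + K)))
(0*W(4))*(-6) = (0*(-24 + 4³ - 7*4² + 20*4))*(-6) = (0*(-24 + 64 - 7*16 + 80))*(-6) = (0*(-24 + 64 - 112 + 80))*(-6) = (0*8)*(-6) = 0*(-6) = 0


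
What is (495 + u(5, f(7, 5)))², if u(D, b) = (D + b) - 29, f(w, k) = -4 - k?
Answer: 213444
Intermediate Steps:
u(D, b) = -29 + D + b
(495 + u(5, f(7, 5)))² = (495 + (-29 + 5 + (-4 - 1*5)))² = (495 + (-29 + 5 + (-4 - 5)))² = (495 + (-29 + 5 - 9))² = (495 - 33)² = 462² = 213444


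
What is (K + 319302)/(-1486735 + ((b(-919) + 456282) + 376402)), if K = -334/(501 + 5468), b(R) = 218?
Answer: -1905913304/3902729177 ≈ -0.48835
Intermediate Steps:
K = -334/5969 ≈ -0.055956
(K + 319302)/(-1486735 + ((b(-919) + 456282) + 376402)) = (-334/5969 + 319302)/(-1486735 + ((218 + 456282) + 376402)) = 1905913304/(5969*(-1486735 + (456500 + 376402))) = 1905913304/(5969*(-1486735 + 832902)) = (1905913304/5969)/(-653833) = (1905913304/5969)*(-1/653833) = -1905913304/3902729177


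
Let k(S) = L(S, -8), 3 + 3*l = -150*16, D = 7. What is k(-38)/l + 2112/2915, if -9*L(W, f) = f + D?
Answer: 1383863/1910385 ≈ 0.72439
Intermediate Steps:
l = -801 (l = -1 + (-150*16)/3 = -1 + (⅓)*(-2400) = -1 - 800 = -801)
L(W, f) = -7/9 - f/9 (L(W, f) = -(f + 7)/9 = -(7 + f)/9 = -7/9 - f/9)
k(S) = ⅑ (k(S) = -7/9 - ⅑*(-8) = -7/9 + 8/9 = ⅑)
k(-38)/l + 2112/2915 = (⅑)/(-801) + 2112/2915 = (⅑)*(-1/801) + 2112*(1/2915) = -1/7209 + 192/265 = 1383863/1910385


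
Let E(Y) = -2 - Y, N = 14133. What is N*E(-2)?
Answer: 0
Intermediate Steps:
N*E(-2) = 14133*(-2 - 1*(-2)) = 14133*(-2 + 2) = 14133*0 = 0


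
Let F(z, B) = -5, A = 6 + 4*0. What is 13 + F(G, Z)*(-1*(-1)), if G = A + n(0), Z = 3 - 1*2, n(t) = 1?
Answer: 8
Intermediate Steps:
A = 6 (A = 6 + 0 = 6)
Z = 1 (Z = 3 - 2 = 1)
G = 7 (G = 6 + 1 = 7)
13 + F(G, Z)*(-1*(-1)) = 13 - (-5)*(-1) = 13 - 5*1 = 13 - 5 = 8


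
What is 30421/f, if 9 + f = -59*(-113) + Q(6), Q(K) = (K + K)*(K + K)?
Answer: 30421/6802 ≈ 4.4724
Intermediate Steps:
Q(K) = 4*K² (Q(K) = (2*K)*(2*K) = 4*K²)
f = 6802 (f = -9 + (-59*(-113) + 4*6²) = -9 + (6667 + 4*36) = -9 + (6667 + 144) = -9 + 6811 = 6802)
30421/f = 30421/6802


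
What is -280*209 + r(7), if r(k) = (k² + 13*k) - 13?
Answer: -58393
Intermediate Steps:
r(k) = -13 + k² + 13*k
-280*209 + r(7) = -280*209 + (-13 + 7² + 13*7) = -58520 + (-13 + 49 + 91) = -58520 + 127 = -58393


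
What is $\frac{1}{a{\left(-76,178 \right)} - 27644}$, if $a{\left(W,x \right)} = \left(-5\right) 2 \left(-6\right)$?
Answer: $- \frac{1}{27584} \approx -3.6253 \cdot 10^{-5}$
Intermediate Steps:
$a{\left(W,x \right)} = 60$ ($a{\left(W,x \right)} = \left(-10\right) \left(-6\right) = 60$)
$\frac{1}{a{\left(-76,178 \right)} - 27644} = \frac{1}{60 - 27644} = \frac{1}{-27584} = - \frac{1}{27584}$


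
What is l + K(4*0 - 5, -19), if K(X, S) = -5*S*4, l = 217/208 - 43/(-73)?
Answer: 5794705/15184 ≈ 381.63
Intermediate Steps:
l = 24785/15184 (l = 217*(1/208) - 43*(-1/73) = 217/208 + 43/73 = 24785/15184 ≈ 1.6323)
K(X, S) = -20*S
l + K(4*0 - 5, -19) = 24785/15184 - 20*(-19) = 24785/15184 + 380 = 5794705/15184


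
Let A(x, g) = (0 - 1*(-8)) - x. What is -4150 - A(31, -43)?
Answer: -4127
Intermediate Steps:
A(x, g) = 8 - x (A(x, g) = (0 + 8) - x = 8 - x)
-4150 - A(31, -43) = -4150 - (8 - 1*31) = -4150 - (8 - 31) = -4150 - 1*(-23) = -4150 + 23 = -4127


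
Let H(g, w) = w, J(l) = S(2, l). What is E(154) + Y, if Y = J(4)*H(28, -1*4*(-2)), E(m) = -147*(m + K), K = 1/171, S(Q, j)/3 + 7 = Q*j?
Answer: -1289047/57 ≈ -22615.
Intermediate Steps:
S(Q, j) = -21 + 3*Q*j (S(Q, j) = -21 + 3*(Q*j) = -21 + 3*Q*j)
J(l) = -21 + 6*l (J(l) = -21 + 3*2*l = -21 + 6*l)
K = 1/171 ≈ 0.0058480
E(m) = -49/57 - 147*m (E(m) = -147*(m + 1/171) = -147*(1/171 + m) = -49/57 - 147*m)
Y = 24 (Y = (-21 + 6*4)*(-1*4*(-2)) = (-21 + 24)*(-4*(-2)) = 3*8 = 24)
E(154) + Y = (-49/57 - 147*154) + 24 = (-49/57 - 22638) + 24 = -1290415/57 + 24 = -1289047/57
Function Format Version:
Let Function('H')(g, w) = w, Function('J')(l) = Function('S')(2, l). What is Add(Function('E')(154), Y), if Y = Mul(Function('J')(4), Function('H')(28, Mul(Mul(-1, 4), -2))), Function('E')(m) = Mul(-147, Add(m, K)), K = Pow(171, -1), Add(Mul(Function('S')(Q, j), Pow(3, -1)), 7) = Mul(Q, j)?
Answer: Rational(-1289047, 57) ≈ -22615.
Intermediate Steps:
Function('S')(Q, j) = Add(-21, Mul(3, Q, j)) (Function('S')(Q, j) = Add(-21, Mul(3, Mul(Q, j))) = Add(-21, Mul(3, Q, j)))
Function('J')(l) = Add(-21, Mul(6, l)) (Function('J')(l) = Add(-21, Mul(3, 2, l)) = Add(-21, Mul(6, l)))
K = Rational(1, 171) ≈ 0.0058480
Function('E')(m) = Add(Rational(-49, 57), Mul(-147, m)) (Function('E')(m) = Mul(-147, Add(m, Rational(1, 171))) = Mul(-147, Add(Rational(1, 171), m)) = Add(Rational(-49, 57), Mul(-147, m)))
Y = 24 (Y = Mul(Add(-21, Mul(6, 4)), Mul(Mul(-1, 4), -2)) = Mul(Add(-21, 24), Mul(-4, -2)) = Mul(3, 8) = 24)
Add(Function('E')(154), Y) = Add(Add(Rational(-49, 57), Mul(-147, 154)), 24) = Add(Add(Rational(-49, 57), -22638), 24) = Add(Rational(-1290415, 57), 24) = Rational(-1289047, 57)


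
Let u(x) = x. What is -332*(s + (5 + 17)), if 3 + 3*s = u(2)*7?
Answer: -25564/3 ≈ -8521.3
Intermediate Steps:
s = 11/3 (s = -1 + (2*7)/3 = -1 + (⅓)*14 = -1 + 14/3 = 11/3 ≈ 3.6667)
-332*(s + (5 + 17)) = -332*(11/3 + (5 + 17)) = -332*(11/3 + 22) = -332*77/3 = -25564/3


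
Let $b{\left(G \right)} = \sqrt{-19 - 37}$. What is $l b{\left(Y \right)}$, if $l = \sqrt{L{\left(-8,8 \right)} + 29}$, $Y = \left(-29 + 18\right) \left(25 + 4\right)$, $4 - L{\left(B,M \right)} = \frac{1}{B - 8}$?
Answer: $\frac{23 i \sqrt{14}}{2} \approx 43.029 i$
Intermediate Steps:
$L{\left(B,M \right)} = 4 - \frac{1}{-8 + B}$ ($L{\left(B,M \right)} = 4 - \frac{1}{B - 8} = 4 - \frac{1}{-8 + B}$)
$Y = -319$ ($Y = \left(-11\right) 29 = -319$)
$b{\left(G \right)} = 2 i \sqrt{14}$ ($b{\left(G \right)} = \sqrt{-56} = 2 i \sqrt{14}$)
$l = \frac{23}{4}$ ($l = \sqrt{\frac{-33 + 4 \left(-8\right)}{-8 - 8} + 29} = \sqrt{\frac{-33 - 32}{-16} + 29} = \sqrt{\left(- \frac{1}{16}\right) \left(-65\right) + 29} = \sqrt{\frac{65}{16} + 29} = \sqrt{\frac{529}{16}} = \frac{23}{4} \approx 5.75$)
$l b{\left(Y \right)} = \frac{23 \cdot 2 i \sqrt{14}}{4} = \frac{23 i \sqrt{14}}{2}$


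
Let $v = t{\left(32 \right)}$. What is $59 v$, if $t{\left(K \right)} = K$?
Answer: $1888$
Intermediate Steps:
$v = 32$
$59 v = 59 \cdot 32 = 1888$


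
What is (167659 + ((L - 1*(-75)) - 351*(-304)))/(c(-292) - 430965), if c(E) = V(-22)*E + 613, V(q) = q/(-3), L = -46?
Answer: -102897/162185 ≈ -0.63444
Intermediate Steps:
V(q) = -q/3 (V(q) = q*(-1/3) = -q/3)
c(E) = 613 + 22*E/3 (c(E) = (-1/3*(-22))*E + 613 = 22*E/3 + 613 = 613 + 22*E/3)
(167659 + ((L - 1*(-75)) - 351*(-304)))/(c(-292) - 430965) = (167659 + ((-46 - 1*(-75)) - 351*(-304)))/((613 + (22/3)*(-292)) - 430965) = (167659 + ((-46 + 75) + 106704))/((613 - 6424/3) - 430965) = (167659 + (29 + 106704))/(-4585/3 - 430965) = (167659 + 106733)/(-1297480/3) = 274392*(-3/1297480) = -102897/162185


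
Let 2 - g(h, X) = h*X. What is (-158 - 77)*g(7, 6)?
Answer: 9400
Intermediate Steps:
g(h, X) = 2 - X*h (g(h, X) = 2 - h*X = 2 - X*h)
(-158 - 77)*g(7, 6) = (-158 - 77)*(2 - 1*6*7) = -235*(2 - 42) = -235*(-40) = 9400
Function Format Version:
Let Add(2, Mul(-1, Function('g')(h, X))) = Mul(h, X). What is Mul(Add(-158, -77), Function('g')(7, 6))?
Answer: 9400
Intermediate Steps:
Function('g')(h, X) = Add(2, Mul(-1, X, h)) (Function('g')(h, X) = Add(2, Mul(-1, Mul(h, X))) = Add(2, Mul(-1, Mul(X, h))) = Add(2, Mul(-1, X, h)))
Mul(Add(-158, -77), Function('g')(7, 6)) = Mul(Add(-158, -77), Add(2, Mul(-1, 6, 7))) = Mul(-235, Add(2, -42)) = Mul(-235, -40) = 9400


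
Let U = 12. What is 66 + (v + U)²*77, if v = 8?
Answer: 30866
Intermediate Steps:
66 + (v + U)²*77 = 66 + (8 + 12)²*77 = 66 + 20²*77 = 66 + 400*77 = 66 + 30800 = 30866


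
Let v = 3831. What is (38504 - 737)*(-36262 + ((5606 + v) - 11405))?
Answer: -1443832410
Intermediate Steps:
(38504 - 737)*(-36262 + ((5606 + v) - 11405)) = (38504 - 737)*(-36262 + ((5606 + 3831) - 11405)) = 37767*(-36262 + (9437 - 11405)) = 37767*(-36262 - 1968) = 37767*(-38230) = -1443832410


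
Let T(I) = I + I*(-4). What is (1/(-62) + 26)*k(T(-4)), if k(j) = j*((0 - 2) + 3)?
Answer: 9666/31 ≈ 311.81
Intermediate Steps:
T(I) = -3*I (T(I) = I - 4*I = -3*I)
k(j) = j (k(j) = j*(-2 + 3) = j*1 = j)
(1/(-62) + 26)*k(T(-4)) = (1/(-62) + 26)*(-3*(-4)) = (-1/62 + 26)*12 = (1611/62)*12 = 9666/31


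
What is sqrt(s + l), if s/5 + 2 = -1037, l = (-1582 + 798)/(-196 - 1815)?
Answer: 47*I*sqrt(9510019)/2011 ≈ 72.074*I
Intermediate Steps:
l = 784/2011 (l = -784/(-2011) = -784*(-1/2011) = 784/2011 ≈ 0.38986)
s = -5195 (s = -10 + 5*(-1037) = -10 - 5185 = -5195)
sqrt(s + l) = sqrt(-5195 + 784/2011) = sqrt(-10446361/2011) = 47*I*sqrt(9510019)/2011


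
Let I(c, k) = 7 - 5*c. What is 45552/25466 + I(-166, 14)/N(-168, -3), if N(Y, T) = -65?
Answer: -9177081/827645 ≈ -11.088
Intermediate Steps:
45552/25466 + I(-166, 14)/N(-168, -3) = 45552/25466 + (7 - 5*(-166))/(-65) = 45552*(1/25466) + (7 + 830)*(-1/65) = 22776/12733 + 837*(-1/65) = 22776/12733 - 837/65 = -9177081/827645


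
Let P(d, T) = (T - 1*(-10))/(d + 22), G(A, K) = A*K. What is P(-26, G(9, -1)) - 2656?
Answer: -10625/4 ≈ -2656.3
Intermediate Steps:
P(d, T) = (10 + T)/(22 + d) (P(d, T) = (T + 10)/(22 + d) = (10 + T)/(22 + d))
P(-26, G(9, -1)) - 2656 = (10 + 9*(-1))/(22 - 26) - 2656 = (10 - 9)/(-4) - 2656 = -1/4*1 - 2656 = -1/4 - 2656 = -10625/4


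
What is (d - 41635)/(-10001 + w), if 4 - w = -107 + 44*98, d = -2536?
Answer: 44171/14202 ≈ 3.1102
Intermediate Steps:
w = -4201 (w = 4 - (-107 + 44*98) = 4 - (-107 + 4312) = 4 - 1*4205 = 4 - 4205 = -4201)
(d - 41635)/(-10001 + w) = (-2536 - 41635)/(-10001 - 4201) = -44171/(-14202) = -44171*(-1/14202) = 44171/14202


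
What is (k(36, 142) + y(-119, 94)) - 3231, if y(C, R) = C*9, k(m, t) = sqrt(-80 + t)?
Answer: -4302 + sqrt(62) ≈ -4294.1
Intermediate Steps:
y(C, R) = 9*C
(k(36, 142) + y(-119, 94)) - 3231 = (sqrt(-80 + 142) + 9*(-119)) - 3231 = (sqrt(62) - 1071) - 3231 = (-1071 + sqrt(62)) - 3231 = -4302 + sqrt(62)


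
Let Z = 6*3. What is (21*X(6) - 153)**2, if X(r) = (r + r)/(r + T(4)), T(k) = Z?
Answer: 81225/4 ≈ 20306.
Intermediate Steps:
Z = 18
T(k) = 18
X(r) = 2*r/(18 + r) (X(r) = (r + r)/(r + 18) = (2*r)/(18 + r) = 2*r/(18 + r))
(21*X(6) - 153)**2 = (21*(2*6/(18 + 6)) - 153)**2 = (21*(2*6/24) - 153)**2 = (21*(2*6*(1/24)) - 153)**2 = (21*(1/2) - 153)**2 = (21/2 - 153)**2 = (-285/2)**2 = 81225/4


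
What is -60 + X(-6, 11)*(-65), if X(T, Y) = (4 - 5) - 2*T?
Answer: -775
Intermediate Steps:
X(T, Y) = -1 - 2*T
-60 + X(-6, 11)*(-65) = -60 + (-1 - 2*(-6))*(-65) = -60 + (-1 + 12)*(-65) = -60 + 11*(-65) = -60 - 715 = -775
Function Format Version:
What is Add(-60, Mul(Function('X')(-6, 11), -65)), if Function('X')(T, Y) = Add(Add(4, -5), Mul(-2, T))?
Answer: -775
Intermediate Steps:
Function('X')(T, Y) = Add(-1, Mul(-2, T))
Add(-60, Mul(Function('X')(-6, 11), -65)) = Add(-60, Mul(Add(-1, Mul(-2, -6)), -65)) = Add(-60, Mul(Add(-1, 12), -65)) = Add(-60, Mul(11, -65)) = Add(-60, -715) = -775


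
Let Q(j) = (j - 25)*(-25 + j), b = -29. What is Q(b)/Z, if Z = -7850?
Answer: -1458/3925 ≈ -0.37146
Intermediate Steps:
Q(j) = (-25 + j)² (Q(j) = (-25 + j)*(-25 + j) = (-25 + j)²)
Q(b)/Z = (-25 - 29)²/(-7850) = (-54)²*(-1/7850) = 2916*(-1/7850) = -1458/3925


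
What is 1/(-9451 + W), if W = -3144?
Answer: -1/12595 ≈ -7.9397e-5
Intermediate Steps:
1/(-9451 + W) = 1/(-9451 - 3144) = 1/(-12595) = -1/12595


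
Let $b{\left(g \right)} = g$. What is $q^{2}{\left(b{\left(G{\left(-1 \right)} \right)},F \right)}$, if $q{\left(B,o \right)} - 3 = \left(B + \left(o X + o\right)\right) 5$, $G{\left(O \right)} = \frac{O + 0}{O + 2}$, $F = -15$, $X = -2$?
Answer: $5329$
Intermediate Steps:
$G{\left(O \right)} = \frac{O}{2 + O}$
$q{\left(B,o \right)} = 3 - 5 o + 5 B$ ($q{\left(B,o \right)} = 3 + \left(B + \left(o \left(-2\right) + o\right)\right) 5 = 3 + \left(B + \left(- 2 o + o\right)\right) 5 = 3 + \left(B - o\right) 5 = 3 + \left(- 5 o + 5 B\right) = 3 - 5 o + 5 B$)
$q^{2}{\left(b{\left(G{\left(-1 \right)} \right)},F \right)} = \left(3 - -75 + 5 \left(- \frac{1}{2 - 1}\right)\right)^{2} = \left(3 + 75 + 5 \left(- 1^{-1}\right)\right)^{2} = \left(3 + 75 + 5 \left(\left(-1\right) 1\right)\right)^{2} = \left(3 + 75 + 5 \left(-1\right)\right)^{2} = \left(3 + 75 - 5\right)^{2} = 73^{2} = 5329$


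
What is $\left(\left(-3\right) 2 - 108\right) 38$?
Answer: $-4332$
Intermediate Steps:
$\left(\left(-3\right) 2 - 108\right) 38 = \left(-6 - 108\right) 38 = \left(-114\right) 38 = -4332$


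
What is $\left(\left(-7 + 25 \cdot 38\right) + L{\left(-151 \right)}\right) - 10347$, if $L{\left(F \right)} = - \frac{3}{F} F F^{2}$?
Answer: $-77807$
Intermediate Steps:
$L{\left(F \right)} = - 3 F^{2}$
$\left(\left(-7 + 25 \cdot 38\right) + L{\left(-151 \right)}\right) - 10347 = \left(\left(-7 + 25 \cdot 38\right) - 3 \left(-151\right)^{2}\right) - 10347 = \left(\left(-7 + 950\right) - 68403\right) - 10347 = \left(943 - 68403\right) - 10347 = -67460 - 10347 = -77807$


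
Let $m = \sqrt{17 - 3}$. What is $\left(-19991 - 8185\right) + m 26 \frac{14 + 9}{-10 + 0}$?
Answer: $-28176 - \frac{299 \sqrt{14}}{5} \approx -28400.0$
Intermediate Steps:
$m = \sqrt{14} \approx 3.7417$
$\left(-19991 - 8185\right) + m 26 \frac{14 + 9}{-10 + 0} = \left(-19991 - 8185\right) + \sqrt{14} \cdot 26 \frac{14 + 9}{-10 + 0} = -28176 + 26 \sqrt{14} \frac{23}{-10} = -28176 + 26 \sqrt{14} \cdot 23 \left(- \frac{1}{10}\right) = -28176 + 26 \sqrt{14} \left(- \frac{23}{10}\right) = -28176 - \frac{299 \sqrt{14}}{5}$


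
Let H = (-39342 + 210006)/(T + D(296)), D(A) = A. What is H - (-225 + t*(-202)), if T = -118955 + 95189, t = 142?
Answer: 339161783/11735 ≈ 28902.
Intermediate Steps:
T = -23766
H = -85332/11735 (H = (-39342 + 210006)/(-23766 + 296) = 170664/(-23470) = 170664*(-1/23470) = -85332/11735 ≈ -7.2716)
H - (-225 + t*(-202)) = -85332/11735 - (-225 + 142*(-202)) = -85332/11735 - (-225 - 28684) = -85332/11735 - 1*(-28909) = -85332/11735 + 28909 = 339161783/11735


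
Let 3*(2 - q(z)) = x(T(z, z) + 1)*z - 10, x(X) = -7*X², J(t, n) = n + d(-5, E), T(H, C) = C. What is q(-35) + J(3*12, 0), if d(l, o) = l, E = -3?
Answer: -283219/3 ≈ -94406.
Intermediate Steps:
J(t, n) = -5 + n (J(t, n) = n - 5 = -5 + n)
q(z) = 16/3 + 7*z*(1 + z)²/3 (q(z) = 2 - ((-7*(z + 1)²)*z - 10)/3 = 2 - ((-7*(1 + z)²)*z - 10)/3 = 2 - (-7*z*(1 + z)² - 10)/3 = 2 - (-10 - 7*z*(1 + z)²)/3 = 2 + (10/3 + 7*z*(1 + z)²/3) = 16/3 + 7*z*(1 + z)²/3)
q(-35) + J(3*12, 0) = (16/3 + (7/3)*(-35)*(1 - 35)²) + (-5 + 0) = (16/3 + (7/3)*(-35)*(-34)²) - 5 = (16/3 + (7/3)*(-35)*1156) - 5 = (16/3 - 283220/3) - 5 = -283204/3 - 5 = -283219/3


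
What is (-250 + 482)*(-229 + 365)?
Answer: 31552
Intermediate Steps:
(-250 + 482)*(-229 + 365) = 232*136 = 31552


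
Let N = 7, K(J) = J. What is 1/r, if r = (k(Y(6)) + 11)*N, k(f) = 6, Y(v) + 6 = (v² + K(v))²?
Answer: 1/119 ≈ 0.0084034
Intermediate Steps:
Y(v) = -6 + (v + v²)² (Y(v) = -6 + (v² + v)² = -6 + (v + v²)²)
r = 119 (r = (6 + 11)*7 = 17*7 = 119)
1/r = 1/119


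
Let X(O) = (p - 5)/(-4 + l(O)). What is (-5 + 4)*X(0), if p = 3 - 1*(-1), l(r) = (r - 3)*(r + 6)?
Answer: -1/22 ≈ -0.045455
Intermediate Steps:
l(r) = (-3 + r)*(6 + r)
p = 4 (p = 3 + 1 = 4)
X(O) = -1/(-22 + O² + 3*O) (X(O) = (4 - 5)/(-4 + (-18 + O² + 3*O)) = -1/(-22 + O² + 3*O))
(-5 + 4)*X(0) = (-5 + 4)*(-1/(-22 + 0² + 3*0)) = -(-1)/(-22 + 0 + 0) = -(-1)/(-22) = -(-1)*(-1)/22 = -1*1/22 = -1/22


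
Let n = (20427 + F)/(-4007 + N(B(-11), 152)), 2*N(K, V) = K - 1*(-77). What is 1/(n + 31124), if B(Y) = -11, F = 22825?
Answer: 1987/61821762 ≈ 3.2141e-5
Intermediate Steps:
N(K, V) = 77/2 + K/2 (N(K, V) = (K - 1*(-77))/2 = (K + 77)/2 = (77 + K)/2 = 77/2 + K/2)
n = -21626/1987 (n = (20427 + 22825)/(-4007 + (77/2 + (½)*(-11))) = 43252/(-4007 + (77/2 - 11/2)) = 43252/(-4007 + 33) = 43252/(-3974) = 43252*(-1/3974) = -21626/1987 ≈ -10.884)
1/(n + 31124) = 1/(-21626/1987 + 31124) = 1/(61821762/1987) = 1987/61821762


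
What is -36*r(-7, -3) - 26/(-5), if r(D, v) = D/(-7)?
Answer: -154/5 ≈ -30.800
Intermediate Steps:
r(D, v) = -D/7 (r(D, v) = D*(-⅐) = -D/7)
-36*r(-7, -3) - 26/(-5) = -(-36)*(-7)/7 - 26/(-5) = -36*1 - 26*(-⅕) = -36 + 26/5 = -154/5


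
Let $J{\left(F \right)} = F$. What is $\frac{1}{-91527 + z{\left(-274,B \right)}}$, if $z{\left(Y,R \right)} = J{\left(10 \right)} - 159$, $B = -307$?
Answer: $- \frac{1}{91676} \approx -1.0908 \cdot 10^{-5}$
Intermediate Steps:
$z{\left(Y,R \right)} = -149$ ($z{\left(Y,R \right)} = 10 - 159 = -149$)
$\frac{1}{-91527 + z{\left(-274,B \right)}} = \frac{1}{-91527 - 149} = \frac{1}{-91676} = - \frac{1}{91676}$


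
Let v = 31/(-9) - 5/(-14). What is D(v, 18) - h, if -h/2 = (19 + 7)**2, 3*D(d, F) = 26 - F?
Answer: 4064/3 ≈ 1354.7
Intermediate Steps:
v = -389/126 (v = 31*(-1/9) - 5*(-1/14) = -31/9 + 5/14 = -389/126 ≈ -3.0873)
D(d, F) = 26/3 - F/3 (D(d, F) = (26 - F)/3 = 26/3 - F/3)
h = -1352 (h = -2*(19 + 7)**2 = -2*26**2 = -2*676 = -1352)
D(v, 18) - h = (26/3 - 1/3*18) - 1*(-1352) = (26/3 - 6) + 1352 = 8/3 + 1352 = 4064/3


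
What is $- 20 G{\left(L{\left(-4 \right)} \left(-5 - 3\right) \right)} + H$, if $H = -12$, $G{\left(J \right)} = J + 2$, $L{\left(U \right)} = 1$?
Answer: $108$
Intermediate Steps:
$G{\left(J \right)} = 2 + J$
$- 20 G{\left(L{\left(-4 \right)} \left(-5 - 3\right) \right)} + H = - 20 \left(2 + 1 \left(-5 - 3\right)\right) - 12 = - 20 \left(2 + 1 \left(-8\right)\right) - 12 = - 20 \left(2 - 8\right) - 12 = \left(-20\right) \left(-6\right) - 12 = 120 - 12 = 108$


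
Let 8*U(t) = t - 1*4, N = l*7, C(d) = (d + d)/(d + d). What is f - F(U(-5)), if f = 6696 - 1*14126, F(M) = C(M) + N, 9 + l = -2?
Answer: -7354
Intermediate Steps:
C(d) = 1 (C(d) = (2*d)/((2*d)) = (2*d)*(1/(2*d)) = 1)
l = -11 (l = -9 - 2 = -11)
N = -77 (N = -11*7 = -77)
U(t) = -1/2 + t/8 (U(t) = (t - 1*4)/8 = (t - 4)/8 = (-4 + t)/8 = -1/2 + t/8)
F(M) = -76 (F(M) = 1 - 77 = -76)
f = -7430 (f = 6696 - 14126 = -7430)
f - F(U(-5)) = -7430 - 1*(-76) = -7430 + 76 = -7354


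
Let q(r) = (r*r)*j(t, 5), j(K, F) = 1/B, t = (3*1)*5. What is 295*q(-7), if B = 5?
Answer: 2891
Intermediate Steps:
t = 15 (t = 3*5 = 15)
j(K, F) = ⅕ (j(K, F) = 1/5 = ⅕)
q(r) = r²/5 (q(r) = (r*r)*(⅕) = r²*(⅕) = r²/5)
295*q(-7) = 295*((⅕)*(-7)²) = 295*((⅕)*49) = 295*(49/5) = 2891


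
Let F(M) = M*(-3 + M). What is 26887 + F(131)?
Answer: 43655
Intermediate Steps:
26887 + F(131) = 26887 + 131*(-3 + 131) = 26887 + 131*128 = 26887 + 16768 = 43655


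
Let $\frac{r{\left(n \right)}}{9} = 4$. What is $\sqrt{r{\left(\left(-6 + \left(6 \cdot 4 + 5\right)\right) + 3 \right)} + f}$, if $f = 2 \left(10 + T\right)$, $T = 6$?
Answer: $2 \sqrt{17} \approx 8.2462$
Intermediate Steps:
$r{\left(n \right)} = 36$ ($r{\left(n \right)} = 9 \cdot 4 = 36$)
$f = 32$ ($f = 2 \left(10 + 6\right) = 2 \cdot 16 = 32$)
$\sqrt{r{\left(\left(-6 + \left(6 \cdot 4 + 5\right)\right) + 3 \right)} + f} = \sqrt{36 + 32} = \sqrt{68} = 2 \sqrt{17}$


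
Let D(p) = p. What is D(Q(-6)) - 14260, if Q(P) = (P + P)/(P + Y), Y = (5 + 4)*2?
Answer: -14261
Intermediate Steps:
Y = 18 (Y = 9*2 = 18)
Q(P) = 2*P/(18 + P) (Q(P) = (P + P)/(P + 18) = (2*P)/(18 + P) = 2*P/(18 + P))
D(Q(-6)) - 14260 = 2*(-6)/(18 - 6) - 14260 = 2*(-6)/12 - 14260 = 2*(-6)*(1/12) - 14260 = -1 - 14260 = -14261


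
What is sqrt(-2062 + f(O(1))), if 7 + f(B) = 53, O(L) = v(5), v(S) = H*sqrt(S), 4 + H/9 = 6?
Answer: 12*I*sqrt(14) ≈ 44.9*I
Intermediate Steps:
H = 18 (H = -36 + 9*6 = -36 + 54 = 18)
v(S) = 18*sqrt(S)
O(L) = 18*sqrt(5)
f(B) = 46 (f(B) = -7 + 53 = 46)
sqrt(-2062 + f(O(1))) = sqrt(-2062 + 46) = sqrt(-2016) = 12*I*sqrt(14)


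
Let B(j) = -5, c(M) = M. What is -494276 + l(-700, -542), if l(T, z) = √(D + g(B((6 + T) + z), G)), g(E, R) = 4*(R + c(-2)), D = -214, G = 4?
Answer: -494276 + I*√206 ≈ -4.9428e+5 + 14.353*I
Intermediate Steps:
g(E, R) = -8 + 4*R (g(E, R) = 4*(R - 2) = 4*(-2 + R) = -8 + 4*R)
l(T, z) = I*√206 (l(T, z) = √(-214 + (-8 + 4*4)) = √(-214 + (-8 + 16)) = √(-214 + 8) = √(-206) = I*√206)
-494276 + l(-700, -542) = -494276 + I*√206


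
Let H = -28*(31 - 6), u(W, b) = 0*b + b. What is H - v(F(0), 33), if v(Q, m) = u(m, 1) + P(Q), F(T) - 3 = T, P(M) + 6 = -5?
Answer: -690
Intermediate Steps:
P(M) = -11 (P(M) = -6 - 5 = -11)
u(W, b) = b (u(W, b) = 0 + b = b)
F(T) = 3 + T
v(Q, m) = -10 (v(Q, m) = 1 - 11 = -10)
H = -700 (H = -28*25 = -700)
H - v(F(0), 33) = -700 - 1*(-10) = -700 + 10 = -690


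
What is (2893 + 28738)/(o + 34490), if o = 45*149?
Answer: 31631/41195 ≈ 0.76784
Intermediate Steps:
o = 6705
(2893 + 28738)/(o + 34490) = (2893 + 28738)/(6705 + 34490) = 31631/41195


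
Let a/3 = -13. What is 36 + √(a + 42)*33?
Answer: 36 + 33*√3 ≈ 93.158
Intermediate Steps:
a = -39 (a = 3*(-13) = -39)
36 + √(a + 42)*33 = 36 + √(-39 + 42)*33 = 36 + √3*33 = 36 + 33*√3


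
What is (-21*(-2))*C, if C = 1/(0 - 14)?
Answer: -3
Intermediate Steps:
C = -1/14 (C = 1/(-14) = -1/14 ≈ -0.071429)
(-21*(-2))*C = -21*(-2)*(-1/14) = 42*(-1/14) = -3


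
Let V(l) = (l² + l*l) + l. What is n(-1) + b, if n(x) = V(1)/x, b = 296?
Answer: 293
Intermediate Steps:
V(l) = l + 2*l² (V(l) = (l² + l²) + l = 2*l² + l = l + 2*l²)
n(x) = 3/x (n(x) = (1*(1 + 2*1))/x = (1*(1 + 2))/x = (1*3)/x = 3/x)
n(-1) + b = 3/(-1) + 296 = 3*(-1) + 296 = -3 + 296 = 293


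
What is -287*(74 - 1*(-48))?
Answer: -35014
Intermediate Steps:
-287*(74 - 1*(-48)) = -287*(74 + 48) = -287*122 = -35014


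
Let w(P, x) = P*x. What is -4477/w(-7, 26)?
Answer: 4477/182 ≈ 24.599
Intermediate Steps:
-4477/w(-7, 26) = -4477/((-7*26)) = -4477/(-182) = -4477*(-1/182) = 4477/182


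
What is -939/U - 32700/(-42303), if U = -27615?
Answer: 104748113/129799705 ≈ 0.80700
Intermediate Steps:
-939/U - 32700/(-42303) = -939/(-27615) - 32700/(-42303) = -939*(-1/27615) - 32700*(-1/42303) = 313/9205 + 10900/14101 = 104748113/129799705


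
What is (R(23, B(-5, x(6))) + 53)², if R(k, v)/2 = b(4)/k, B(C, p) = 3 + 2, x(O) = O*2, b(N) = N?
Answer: 1505529/529 ≈ 2846.0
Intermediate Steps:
x(O) = 2*O
B(C, p) = 5
R(k, v) = 8/k (R(k, v) = 2*(4/k) = 8/k)
(R(23, B(-5, x(6))) + 53)² = (8/23 + 53)² = (1227/23)² = 1505529/529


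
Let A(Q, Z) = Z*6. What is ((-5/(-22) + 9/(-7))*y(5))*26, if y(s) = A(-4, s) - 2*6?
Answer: -38142/77 ≈ -495.35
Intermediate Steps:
A(Q, Z) = 6*Z
y(s) = -12 + 6*s (y(s) = 6*s - 2*6 = 6*s - 12 = -12 + 6*s)
((-5/(-22) + 9/(-7))*y(5))*26 = ((-5/(-22) + 9/(-7))*(-12 + 6*5))*26 = ((-5*(-1/22) + 9*(-⅐))*(-12 + 30))*26 = ((5/22 - 9/7)*18)*26 = -163/154*18*26 = -1467/77*26 = -38142/77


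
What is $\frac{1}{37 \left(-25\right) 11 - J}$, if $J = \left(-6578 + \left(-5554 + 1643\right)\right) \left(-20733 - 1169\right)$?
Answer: $- \frac{1}{229740253} \approx -4.3527 \cdot 10^{-9}$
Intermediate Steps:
$J = 229730078$ ($J = \left(-6578 - 3911\right) \left(-21902\right) = \left(-10489\right) \left(-21902\right) = 229730078$)
$\frac{1}{37 \left(-25\right) 11 - J} = \frac{1}{37 \left(-25\right) 11 - 229730078} = \frac{1}{\left(-925\right) 11 - 229730078} = \frac{1}{-10175 - 229730078} = \frac{1}{-229740253} = - \frac{1}{229740253}$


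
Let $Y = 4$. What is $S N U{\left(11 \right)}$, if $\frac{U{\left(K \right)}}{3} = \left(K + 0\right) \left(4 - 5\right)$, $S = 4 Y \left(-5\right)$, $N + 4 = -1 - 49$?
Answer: $-142560$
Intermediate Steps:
$N = -54$ ($N = -4 - 50 = -54$)
$S = -80$ ($S = 4 \cdot 4 \left(-5\right) = 16 \left(-5\right) = -80$)
$U{\left(K \right)} = - 3 K$ ($U{\left(K \right)} = 3 \left(K + 0\right) \left(4 - 5\right) = 3 K \left(-1\right) = 3 \left(- K\right) = - 3 K$)
$S N U{\left(11 \right)} = \left(-80\right) \left(-54\right) \left(\left(-3\right) 11\right) = 4320 \left(-33\right) = -142560$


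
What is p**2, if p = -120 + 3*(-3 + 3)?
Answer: 14400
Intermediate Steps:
p = -120 (p = -120 + 3*0 = -120 + 0 = -120)
p**2 = (-120)**2 = 14400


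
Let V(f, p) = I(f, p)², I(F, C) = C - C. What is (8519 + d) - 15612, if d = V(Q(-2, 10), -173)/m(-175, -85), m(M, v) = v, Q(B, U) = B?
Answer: -7093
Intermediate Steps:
I(F, C) = 0
V(f, p) = 0 (V(f, p) = 0² = 0)
d = 0 (d = 0/(-85) = 0*(-1/85) = 0)
(8519 + d) - 15612 = (8519 + 0) - 15612 = 8519 - 15612 = -7093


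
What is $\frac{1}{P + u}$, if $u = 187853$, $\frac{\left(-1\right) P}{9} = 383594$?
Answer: $- \frac{1}{3264493} \approx -3.0633 \cdot 10^{-7}$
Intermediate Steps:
$P = -3452346$ ($P = \left(-9\right) 383594 = -3452346$)
$\frac{1}{P + u} = \frac{1}{-3452346 + 187853} = \frac{1}{-3264493} = - \frac{1}{3264493}$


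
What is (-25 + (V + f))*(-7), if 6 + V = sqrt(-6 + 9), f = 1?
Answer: 210 - 7*sqrt(3) ≈ 197.88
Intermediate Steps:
V = -6 + sqrt(3) (V = -6 + sqrt(-6 + 9) = -6 + sqrt(3) ≈ -4.2680)
(-25 + (V + f))*(-7) = (-25 + ((-6 + sqrt(3)) + 1))*(-7) = (-25 + (-5 + sqrt(3)))*(-7) = (-30 + sqrt(3))*(-7) = 210 - 7*sqrt(3)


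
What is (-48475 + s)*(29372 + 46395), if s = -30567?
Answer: -5988775214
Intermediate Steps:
(-48475 + s)*(29372 + 46395) = (-48475 - 30567)*(29372 + 46395) = -79042*75767 = -5988775214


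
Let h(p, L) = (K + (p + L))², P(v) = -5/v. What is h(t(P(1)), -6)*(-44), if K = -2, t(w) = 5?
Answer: -396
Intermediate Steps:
h(p, L) = (-2 + L + p)² (h(p, L) = (-2 + (p + L))² = (-2 + (L + p))² = (-2 + L + p)²)
h(t(P(1)), -6)*(-44) = (-2 - 6 + 5)²*(-44) = (-3)²*(-44) = 9*(-44) = -396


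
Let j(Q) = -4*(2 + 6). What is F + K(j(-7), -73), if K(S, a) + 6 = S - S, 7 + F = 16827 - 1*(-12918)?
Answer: 29732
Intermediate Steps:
j(Q) = -32 (j(Q) = -4*8 = -32)
F = 29738 (F = -7 + (16827 - 1*(-12918)) = -7 + (16827 + 12918) = -7 + 29745 = 29738)
K(S, a) = -6 (K(S, a) = -6 + (S - S) = -6 + 0 = -6)
F + K(j(-7), -73) = 29738 - 6 = 29732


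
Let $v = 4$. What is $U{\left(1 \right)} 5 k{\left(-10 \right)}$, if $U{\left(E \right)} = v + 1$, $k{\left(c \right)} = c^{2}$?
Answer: $2500$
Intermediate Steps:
$U{\left(E \right)} = 5$ ($U{\left(E \right)} = 4 + 1 = 5$)
$U{\left(1 \right)} 5 k{\left(-10 \right)} = 5 \cdot 5 \left(-10\right)^{2} = 25 \cdot 100 = 2500$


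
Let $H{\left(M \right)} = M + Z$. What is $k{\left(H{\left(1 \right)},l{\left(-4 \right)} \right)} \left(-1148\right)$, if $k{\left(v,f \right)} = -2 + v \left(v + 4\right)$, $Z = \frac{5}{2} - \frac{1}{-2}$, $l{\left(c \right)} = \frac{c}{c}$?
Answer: $-34440$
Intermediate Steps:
$l{\left(c \right)} = 1$
$Z = 3$ ($Z = 5 \cdot \frac{1}{2} - - \frac{1}{2} = \frac{5}{2} + \frac{1}{2} = 3$)
$H{\left(M \right)} = 3 + M$ ($H{\left(M \right)} = M + 3 = 3 + M$)
$k{\left(v,f \right)} = -2 + v \left(4 + v\right)$
$k{\left(H{\left(1 \right)},l{\left(-4 \right)} \right)} \left(-1148\right) = \left(-2 + \left(3 + 1\right)^{2} + 4 \left(3 + 1\right)\right) \left(-1148\right) = \left(-2 + 4^{2} + 4 \cdot 4\right) \left(-1148\right) = \left(-2 + 16 + 16\right) \left(-1148\right) = 30 \left(-1148\right) = -34440$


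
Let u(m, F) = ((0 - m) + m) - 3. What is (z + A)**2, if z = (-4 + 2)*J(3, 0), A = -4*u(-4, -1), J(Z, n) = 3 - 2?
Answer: 100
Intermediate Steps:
u(m, F) = -3 (u(m, F) = (-m + m) - 3 = 0 - 3 = -3)
J(Z, n) = 1
A = 12 (A = -4*(-3) = 12)
z = -2 (z = (-4 + 2)*1 = -2*1 = -2)
(z + A)**2 = (-2 + 12)**2 = 10**2 = 100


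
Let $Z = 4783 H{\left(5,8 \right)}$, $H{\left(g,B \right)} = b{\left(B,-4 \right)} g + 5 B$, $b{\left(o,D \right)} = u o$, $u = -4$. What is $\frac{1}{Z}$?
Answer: $- \frac{1}{573960} \approx -1.7423 \cdot 10^{-6}$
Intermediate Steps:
$b{\left(o,D \right)} = - 4 o$
$H{\left(g,B \right)} = 5 B - 4 B g$ ($H{\left(g,B \right)} = - 4 B g + 5 B = 5 B - 4 B g$)
$Z = -573960$ ($Z = 4783 \cdot 8 \left(5 - 20\right) = 4783 \cdot 8 \left(-15\right) = 4783 \left(-120\right) = -573960$)
$\frac{1}{Z} = \frac{1}{-573960} = - \frac{1}{573960}$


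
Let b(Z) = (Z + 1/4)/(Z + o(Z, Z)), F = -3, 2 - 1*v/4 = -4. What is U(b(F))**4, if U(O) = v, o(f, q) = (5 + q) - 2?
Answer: 331776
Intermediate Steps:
o(f, q) = 3 + q
v = 24 (v = 8 - 4*(-4) = 8 + 16 = 24)
b(Z) = (1/4 + Z)/(3 + 2*Z) (b(Z) = (Z + 1/4)/(Z + (3 + Z)) = (Z + 1/4)/(3 + 2*Z) = (1/4 + Z)/(3 + 2*Z))
U(O) = 24
U(b(F))**4 = 24**4 = 331776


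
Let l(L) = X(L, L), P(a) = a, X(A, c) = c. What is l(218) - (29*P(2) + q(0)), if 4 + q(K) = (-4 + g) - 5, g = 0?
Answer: 173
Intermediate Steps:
q(K) = -13 (q(K) = -4 + ((-4 + 0) - 5) = -4 + (-4 - 5) = -4 - 9 = -13)
l(L) = L
l(218) - (29*P(2) + q(0)) = 218 - (29*2 - 13) = 218 - (58 - 13) = 218 - 1*45 = 218 - 45 = 173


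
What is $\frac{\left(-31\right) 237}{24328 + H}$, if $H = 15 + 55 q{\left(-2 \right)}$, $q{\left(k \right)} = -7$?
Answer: $- \frac{2449}{7986} \approx -0.30666$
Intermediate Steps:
$H = -370$ ($H = 15 + 55 \left(-7\right) = 15 - 385 = -370$)
$\frac{\left(-31\right) 237}{24328 + H} = \frac{\left(-31\right) 237}{24328 - 370} = - \frac{7347}{23958} = \left(-7347\right) \frac{1}{23958} = - \frac{2449}{7986}$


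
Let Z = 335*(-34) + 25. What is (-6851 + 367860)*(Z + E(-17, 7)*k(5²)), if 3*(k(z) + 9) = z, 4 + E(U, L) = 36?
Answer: -12331706431/3 ≈ -4.1106e+9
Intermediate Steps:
E(U, L) = 32 (E(U, L) = -4 + 36 = 32)
k(z) = -9 + z/3
Z = -11365 (Z = -11390 + 25 = -11365)
(-6851 + 367860)*(Z + E(-17, 7)*k(5²)) = (-6851 + 367860)*(-11365 + 32*(-9 + (⅓)*5²)) = 361009*(-11365 + 32*(-9 + (⅓)*25)) = 361009*(-11365 + 32*(-9 + 25/3)) = 361009*(-11365 + 32*(-⅔)) = 361009*(-11365 - 64/3) = 361009*(-34159/3) = -12331706431/3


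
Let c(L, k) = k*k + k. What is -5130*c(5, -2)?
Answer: -10260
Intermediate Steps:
c(L, k) = k + k² (c(L, k) = k² + k = k + k²)
-5130*c(5, -2) = -(-10260)*(1 - 2) = -(-10260)*(-1) = -5130*2 = -10260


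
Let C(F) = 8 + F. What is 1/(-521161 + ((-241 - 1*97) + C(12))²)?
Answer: -1/420037 ≈ -2.3807e-6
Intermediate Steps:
1/(-521161 + ((-241 - 1*97) + C(12))²) = 1/(-521161 + ((-241 - 1*97) + (8 + 12))²) = 1/(-521161 + ((-241 - 97) + 20)²) = 1/(-521161 + (-338 + 20)²) = 1/(-521161 + (-318)²) = 1/(-521161 + 101124) = 1/(-420037) = -1/420037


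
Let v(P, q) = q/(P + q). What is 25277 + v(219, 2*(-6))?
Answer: 1744109/69 ≈ 25277.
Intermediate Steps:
25277 + v(219, 2*(-6)) = 25277 + (2*(-6))/(219 + 2*(-6)) = 25277 - 12/(219 - 12) = 25277 - 12/207 = 25277 - 12*1/207 = 25277 - 4/69 = 1744109/69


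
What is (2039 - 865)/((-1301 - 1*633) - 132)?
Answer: -587/1033 ≈ -0.56825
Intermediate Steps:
(2039 - 865)/((-1301 - 1*633) - 132) = 1174/((-1301 - 633) - 132) = 1174/(-1934 - 132) = 1174/(-2066) = 1174*(-1/2066) = -587/1033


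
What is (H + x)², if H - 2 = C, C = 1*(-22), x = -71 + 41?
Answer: 2500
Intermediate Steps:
x = -30
C = -22
H = -20 (H = 2 - 22 = -20)
(H + x)² = (-20 - 30)² = (-50)² = 2500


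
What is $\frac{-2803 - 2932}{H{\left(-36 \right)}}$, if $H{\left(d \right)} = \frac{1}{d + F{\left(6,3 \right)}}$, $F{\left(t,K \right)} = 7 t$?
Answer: $-34410$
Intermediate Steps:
$H{\left(d \right)} = \frac{1}{42 + d}$ ($H{\left(d \right)} = \frac{1}{d + 7 \cdot 6} = \frac{1}{d + 42} = \frac{1}{42 + d}$)
$\frac{-2803 - 2932}{H{\left(-36 \right)}} = \frac{-2803 - 2932}{\frac{1}{42 - 36}} = \frac{-2803 - 2932}{\frac{1}{6}} = - 5735 \frac{1}{\frac{1}{6}} = \left(-5735\right) 6 = -34410$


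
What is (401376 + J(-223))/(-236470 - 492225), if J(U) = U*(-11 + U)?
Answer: -453558/728695 ≈ -0.62243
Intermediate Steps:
(401376 + J(-223))/(-236470 - 492225) = (401376 - 223*(-11 - 223))/(-236470 - 492225) = (401376 - 223*(-234))/(-728695) = (401376 + 52182)*(-1/728695) = 453558*(-1/728695) = -453558/728695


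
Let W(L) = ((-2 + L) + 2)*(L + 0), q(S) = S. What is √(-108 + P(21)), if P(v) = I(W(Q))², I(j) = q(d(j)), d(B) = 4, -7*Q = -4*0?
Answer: 2*I*√23 ≈ 9.5917*I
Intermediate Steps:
Q = 0 (Q = -(-4)*0/7 = -⅐*0 = 0)
W(L) = L² (W(L) = L*L = L²)
I(j) = 4
P(v) = 16 (P(v) = 4² = 16)
√(-108 + P(21)) = √(-108 + 16) = √(-92) = 2*I*√23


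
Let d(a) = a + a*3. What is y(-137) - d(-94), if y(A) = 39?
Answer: 415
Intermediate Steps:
d(a) = 4*a (d(a) = a + 3*a = 4*a)
y(-137) - d(-94) = 39 - 4*(-94) = 39 - 1*(-376) = 39 + 376 = 415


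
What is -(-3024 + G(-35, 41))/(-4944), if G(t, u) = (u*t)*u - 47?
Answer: -30953/2472 ≈ -12.521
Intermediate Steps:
G(t, u) = -47 + t*u**2 (G(t, u) = (t*u)*u - 47 = t*u**2 - 47 = -47 + t*u**2)
-(-3024 + G(-35, 41))/(-4944) = -(-3024 + (-47 - 35*41**2))/(-4944) = -(-3024 + (-47 - 35*1681))*(-1)/4944 = -(-3024 + (-47 - 58835))*(-1)/4944 = -(-3024 - 58882)*(-1)/4944 = -(-61906)*(-1)/4944 = -1*30953/2472 = -30953/2472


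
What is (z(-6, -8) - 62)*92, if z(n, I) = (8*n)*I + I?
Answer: 28888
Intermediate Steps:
z(n, I) = I + 8*I*n (z(n, I) = 8*I*n + I = I + 8*I*n)
(z(-6, -8) - 62)*92 = (-8*(1 + 8*(-6)) - 62)*92 = (-8*(1 - 48) - 62)*92 = (-8*(-47) - 62)*92 = (376 - 62)*92 = 314*92 = 28888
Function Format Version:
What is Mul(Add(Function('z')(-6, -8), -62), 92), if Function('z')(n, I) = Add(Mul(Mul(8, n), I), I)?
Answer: 28888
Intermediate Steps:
Function('z')(n, I) = Add(I, Mul(8, I, n)) (Function('z')(n, I) = Add(Mul(8, I, n), I) = Add(I, Mul(8, I, n)))
Mul(Add(Function('z')(-6, -8), -62), 92) = Mul(Add(Mul(-8, Add(1, Mul(8, -6))), -62), 92) = Mul(Add(Mul(-8, Add(1, -48)), -62), 92) = Mul(Add(Mul(-8, -47), -62), 92) = Mul(Add(376, -62), 92) = Mul(314, 92) = 28888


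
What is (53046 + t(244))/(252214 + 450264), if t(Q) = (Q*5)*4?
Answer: 28963/351239 ≈ 0.082460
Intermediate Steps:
t(Q) = 20*Q (t(Q) = (5*Q)*4 = 20*Q)
(53046 + t(244))/(252214 + 450264) = (53046 + 20*244)/(252214 + 450264) = (53046 + 4880)/702478 = 57926*(1/702478) = 28963/351239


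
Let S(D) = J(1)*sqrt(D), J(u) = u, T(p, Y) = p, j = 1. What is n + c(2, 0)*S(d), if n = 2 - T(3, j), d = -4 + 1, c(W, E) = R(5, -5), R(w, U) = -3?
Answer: -1 - 3*I*sqrt(3) ≈ -1.0 - 5.1962*I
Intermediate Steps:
c(W, E) = -3
d = -3
S(D) = sqrt(D) (S(D) = 1*sqrt(D) = sqrt(D))
n = -1 (n = 2 - 1*3 = 2 - 3 = -1)
n + c(2, 0)*S(d) = -1 - 3*I*sqrt(3)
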